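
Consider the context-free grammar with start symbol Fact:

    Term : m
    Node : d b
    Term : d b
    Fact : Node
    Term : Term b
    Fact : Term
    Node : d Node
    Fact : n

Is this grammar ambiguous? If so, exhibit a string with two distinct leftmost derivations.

Ambiguous

Witness: d b

Derivation 1: Fact ⇒ Node ⇒ d b
Derivation 2: Fact ⇒ Term ⇒ d b

Two distinct leftmost derivations for the same string.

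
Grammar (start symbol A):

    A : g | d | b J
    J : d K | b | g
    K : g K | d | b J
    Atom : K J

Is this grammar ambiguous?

Only A, J, K are reachable from A; ignoring the rest: Restricted to the reachable nonterminals, every rule has the form A → t or A → t B, and no two rules for the same A share a first terminal. The grammar encodes a DFA — one run per string.

Unambiguous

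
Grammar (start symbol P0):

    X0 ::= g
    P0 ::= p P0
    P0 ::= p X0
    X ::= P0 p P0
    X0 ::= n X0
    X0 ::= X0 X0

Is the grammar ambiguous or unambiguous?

Witness: p g g g

Derivation 1: P0 ⇒ p X0 ⇒ p X0 X0 ⇒ p g X0 ⇒ p g X0 X0 ⇒ p g g X0 ⇒ p g g g
Derivation 2: P0 ⇒ p X0 ⇒ p X0 X0 ⇒ p X0 X0 X0 ⇒ p g X0 X0 ⇒ p g g X0 ⇒ p g g g

Two distinct leftmost derivations for the same string.

Ambiguous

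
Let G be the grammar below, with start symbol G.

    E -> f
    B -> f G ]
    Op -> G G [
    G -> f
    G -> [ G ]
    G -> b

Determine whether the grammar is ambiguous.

Only G is reachable from G; ignoring the rest: Each string is a nest of matched brackets around a single atom. An opening bracket forces the recursive rule; an atom forces the base rule.

Unambiguous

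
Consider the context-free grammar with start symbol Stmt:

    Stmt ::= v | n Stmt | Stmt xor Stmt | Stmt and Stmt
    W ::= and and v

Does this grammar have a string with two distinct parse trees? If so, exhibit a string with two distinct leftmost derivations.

Witness: n v and v

Derivation 1: Stmt ⇒ n Stmt ⇒ n Stmt and Stmt ⇒ n v and Stmt ⇒ n v and v
Derivation 2: Stmt ⇒ Stmt and Stmt ⇒ n Stmt and Stmt ⇒ n v and Stmt ⇒ n v and v

Two distinct leftmost derivations for the same string.

Ambiguous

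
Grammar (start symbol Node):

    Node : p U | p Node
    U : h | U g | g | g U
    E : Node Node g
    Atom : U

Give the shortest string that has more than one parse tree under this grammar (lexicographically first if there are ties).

p g g

length 2: no string has ≥2 trees
length 3: p g g has 2 parse trees

Two derivations of p g g:
  Node ⇒ p U ⇒ p U g ⇒ p g g
  Node ⇒ p U ⇒ p g U ⇒ p g g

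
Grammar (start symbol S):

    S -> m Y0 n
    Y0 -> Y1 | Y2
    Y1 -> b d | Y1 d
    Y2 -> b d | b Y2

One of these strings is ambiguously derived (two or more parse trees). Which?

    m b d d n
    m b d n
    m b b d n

m b d d n: 1 tree
m b d n: 2 trees
m b b d n: 1 tree

m b d n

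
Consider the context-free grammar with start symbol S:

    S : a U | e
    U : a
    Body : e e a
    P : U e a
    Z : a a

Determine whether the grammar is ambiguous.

Only S, U are reachable from S; ignoring the rest: Each reachable nonterminal has at most one production per leading terminal, and all productions are right-linear; the derivation is determined token-by-token.

Unambiguous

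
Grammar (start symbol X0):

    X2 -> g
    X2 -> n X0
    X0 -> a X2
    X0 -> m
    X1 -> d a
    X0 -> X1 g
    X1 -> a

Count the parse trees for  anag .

2

Parse trees for anag:
  [X0 a [X2 n [X0 a [X2 g]]]]
  [X0 a [X2 n [X0 [X1 a] g]]]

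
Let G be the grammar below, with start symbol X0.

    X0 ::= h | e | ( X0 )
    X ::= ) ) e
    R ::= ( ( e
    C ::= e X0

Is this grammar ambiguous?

Unambiguous

(X, R, C are unreachable from X0, so their rules don't affect L(X0).) L(X0) is { openⁿ atom closeⁿ : n ≥ 0 }. The bracket depth fixes n, and the derivation is forced at every step.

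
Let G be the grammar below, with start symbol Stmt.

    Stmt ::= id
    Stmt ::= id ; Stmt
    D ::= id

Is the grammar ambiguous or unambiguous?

(D is unreachable from Stmt, so its rules don't affect L(Stmt).) Right-recursive list with a separator: after each atom, whether the separator follows determines the rule. One parse per string.

Unambiguous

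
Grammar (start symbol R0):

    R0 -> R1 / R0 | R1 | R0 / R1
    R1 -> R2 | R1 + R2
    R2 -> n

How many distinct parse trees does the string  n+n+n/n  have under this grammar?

Parse trees for n+n+n/n:
  [R0 [R1 [R1 [R1 [R2 n]] + [R2 n]] + [R2 n]] / [R0 [R1 [R2 n]]]]
  [R0 [R0 [R1 [R1 [R1 [R2 n]] + [R2 n]] + [R2 n]]] / [R1 [R2 n]]]

2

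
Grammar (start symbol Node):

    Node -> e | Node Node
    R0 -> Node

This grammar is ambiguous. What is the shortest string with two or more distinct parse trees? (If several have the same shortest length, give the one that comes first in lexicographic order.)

e e e

length 1: no string has ≥2 trees
length 2: no string has ≥2 trees
length 3: e e e has 2 parse trees

Two derivations of e e e:
  Node ⇒ Node Node ⇒ e Node ⇒ e Node Node ⇒ e e Node ⇒ e e e
  Node ⇒ Node Node ⇒ Node Node Node ⇒ e Node Node ⇒ e e Node ⇒ e e e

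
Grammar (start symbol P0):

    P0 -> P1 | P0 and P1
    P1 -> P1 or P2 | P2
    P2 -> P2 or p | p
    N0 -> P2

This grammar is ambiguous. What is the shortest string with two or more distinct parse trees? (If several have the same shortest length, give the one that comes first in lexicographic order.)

length 1: no string has ≥2 trees
length 3: p or p has 2 parse trees

Two derivations of p or p:
  P0 ⇒ P1 ⇒ P1 or P2 ⇒ P2 or P2 ⇒ p or P2 ⇒ p or p
  P0 ⇒ P1 ⇒ P2 ⇒ P2 or p ⇒ p or p

p or p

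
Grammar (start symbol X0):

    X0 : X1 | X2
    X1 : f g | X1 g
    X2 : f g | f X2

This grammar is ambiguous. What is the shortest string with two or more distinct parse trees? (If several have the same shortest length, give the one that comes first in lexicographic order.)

f g

length 2: f g has 2 parse trees

Two derivations of f g:
  X0 ⇒ X1 ⇒ f g
  X0 ⇒ X2 ⇒ f g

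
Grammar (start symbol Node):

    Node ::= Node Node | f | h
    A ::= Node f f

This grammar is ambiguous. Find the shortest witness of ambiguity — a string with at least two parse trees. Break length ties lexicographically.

f f f

length 1: no string has ≥2 trees
length 2: no string has ≥2 trees
length 3: f f f has 2 parse trees

Two derivations of f f f:
  Node ⇒ Node Node ⇒ Node Node Node ⇒ f Node Node ⇒ f f Node ⇒ f f f
  Node ⇒ Node Node ⇒ f Node ⇒ f Node Node ⇒ f f Node ⇒ f f f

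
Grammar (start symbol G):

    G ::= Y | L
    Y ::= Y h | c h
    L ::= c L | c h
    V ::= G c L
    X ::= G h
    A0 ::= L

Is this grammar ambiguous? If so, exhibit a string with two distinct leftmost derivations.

Ambiguous

Witness: c h

Derivation 1: G ⇒ Y ⇒ c h
Derivation 2: G ⇒ L ⇒ c h

Two distinct leftmost derivations for the same string.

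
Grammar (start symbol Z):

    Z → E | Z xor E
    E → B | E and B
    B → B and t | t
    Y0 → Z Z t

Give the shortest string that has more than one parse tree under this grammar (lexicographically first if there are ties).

length 1: no string has ≥2 trees
length 3: t and t has 2 parse trees

Two derivations of t and t:
  Z ⇒ E ⇒ B ⇒ B and t ⇒ t and t
  Z ⇒ E ⇒ E and B ⇒ B and B ⇒ t and B ⇒ t and t

t and t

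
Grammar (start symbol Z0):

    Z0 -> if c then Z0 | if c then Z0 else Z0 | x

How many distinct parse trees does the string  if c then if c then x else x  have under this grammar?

2

Parse trees for if c then if c then x else x:
  [Z0 if c then [Z0 if c then [Z0 x] else [Z0 x]]]
  [Z0 if c then [Z0 if c then [Z0 x]] else [Z0 x]]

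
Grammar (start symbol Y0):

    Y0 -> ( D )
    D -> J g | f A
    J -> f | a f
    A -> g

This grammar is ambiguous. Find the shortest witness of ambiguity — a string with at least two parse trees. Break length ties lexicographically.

( f g )

length 4: ( f g ) has 2 parse trees

Two derivations of ( f g ):
  Y0 ⇒ ( D ) ⇒ ( J g ) ⇒ ( f g )
  Y0 ⇒ ( D ) ⇒ ( f A ) ⇒ ( f g )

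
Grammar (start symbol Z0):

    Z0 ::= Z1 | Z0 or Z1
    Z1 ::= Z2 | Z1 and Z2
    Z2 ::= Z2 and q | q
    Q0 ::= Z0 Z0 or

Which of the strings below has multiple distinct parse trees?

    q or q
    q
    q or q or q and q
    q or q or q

q or q: 1 tree
q: 1 tree
q or q or q and q: 2 trees
q or q or q: 1 tree

q or q or q and q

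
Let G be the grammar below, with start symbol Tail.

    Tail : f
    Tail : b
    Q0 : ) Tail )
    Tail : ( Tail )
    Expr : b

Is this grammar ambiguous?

(Q0, Expr are unreachable from Tail, so their rules don't affect L(Tail).) L(Tail) is { openⁿ atom closeⁿ : n ≥ 0 }. The bracket depth fixes n, and the derivation is forced at every step.

Unambiguous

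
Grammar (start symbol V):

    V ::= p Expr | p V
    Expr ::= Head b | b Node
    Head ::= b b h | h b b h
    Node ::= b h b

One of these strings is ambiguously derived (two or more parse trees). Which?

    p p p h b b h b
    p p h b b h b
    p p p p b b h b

p p p h b b h b: 1 tree
p p h b b h b: 1 tree
p p p p b b h b: 2 trees

p p p p b b h b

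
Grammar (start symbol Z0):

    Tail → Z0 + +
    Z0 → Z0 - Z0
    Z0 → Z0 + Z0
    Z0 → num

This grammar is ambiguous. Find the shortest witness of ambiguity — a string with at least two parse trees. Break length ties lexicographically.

num + num + num

length 1: no string has ≥2 trees
length 3: no string has ≥2 trees
length 5: num + num + num has 2 parse trees

Two derivations of num + num + num:
  Z0 ⇒ Z0 + Z0 ⇒ Z0 + Z0 + Z0 ⇒ num + Z0 + Z0 ⇒ num + num + Z0 ⇒ num + num + num
  Z0 ⇒ Z0 + Z0 ⇒ num + Z0 ⇒ num + Z0 + Z0 ⇒ num + num + Z0 ⇒ num + num + num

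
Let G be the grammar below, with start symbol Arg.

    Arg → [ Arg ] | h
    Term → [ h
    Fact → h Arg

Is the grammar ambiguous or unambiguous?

Only Arg is reachable from Arg; ignoring the rest: L(Arg) is { openⁿ atom closeⁿ : n ≥ 0 }. The bracket depth fixes n, and the derivation is forced at every step.

Unambiguous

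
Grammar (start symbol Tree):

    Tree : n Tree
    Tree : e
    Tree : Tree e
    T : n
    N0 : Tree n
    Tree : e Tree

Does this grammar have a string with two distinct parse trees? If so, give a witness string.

Ambiguous

Witness: e e

Derivation 1: Tree ⇒ Tree e ⇒ e e
Derivation 2: Tree ⇒ e Tree ⇒ e e

Two distinct leftmost derivations for the same string.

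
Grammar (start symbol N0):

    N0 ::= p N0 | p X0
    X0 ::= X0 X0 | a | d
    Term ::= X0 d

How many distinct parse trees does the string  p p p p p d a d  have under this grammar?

Parse trees for p p p p p d a d:
  [N0 p [N0 p [N0 p [N0 p [N0 p [X0 [X0 d] [X0 [X0 a] [X0 d]]]]]]]]
  [N0 p [N0 p [N0 p [N0 p [N0 p [X0 [X0 [X0 d] [X0 a]] [X0 d]]]]]]]

2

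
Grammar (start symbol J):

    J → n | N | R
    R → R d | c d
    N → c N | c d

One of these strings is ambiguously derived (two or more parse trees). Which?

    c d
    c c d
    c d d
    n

c d: 2 trees
c c d: 1 tree
c d d: 1 tree
n: 1 tree

c d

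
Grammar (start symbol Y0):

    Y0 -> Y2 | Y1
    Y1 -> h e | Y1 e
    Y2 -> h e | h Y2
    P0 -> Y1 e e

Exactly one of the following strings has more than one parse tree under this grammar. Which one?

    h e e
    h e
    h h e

h e e: 1 tree
h e: 2 trees
h h e: 1 tree

h e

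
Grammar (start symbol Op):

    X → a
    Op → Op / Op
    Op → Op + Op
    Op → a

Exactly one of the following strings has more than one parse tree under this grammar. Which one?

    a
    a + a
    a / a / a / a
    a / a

a / a / a / a

a: 1 tree
a + a: 1 tree
a / a / a / a: 5 trees
a / a: 1 tree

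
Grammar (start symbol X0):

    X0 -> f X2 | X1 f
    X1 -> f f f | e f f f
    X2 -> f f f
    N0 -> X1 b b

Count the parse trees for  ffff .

2

Parse trees for ffff:
  [X0 f [X2 f f f]]
  [X0 [X1 f f f] f]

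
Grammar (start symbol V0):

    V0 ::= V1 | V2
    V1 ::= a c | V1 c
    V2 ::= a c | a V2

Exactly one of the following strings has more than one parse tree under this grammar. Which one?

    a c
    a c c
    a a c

a c

a c: 2 trees
a c c: 1 tree
a a c: 1 tree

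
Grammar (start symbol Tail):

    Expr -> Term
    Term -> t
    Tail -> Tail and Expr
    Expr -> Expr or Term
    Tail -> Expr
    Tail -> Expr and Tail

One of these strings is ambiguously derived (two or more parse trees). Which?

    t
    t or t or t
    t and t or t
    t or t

t: 1 tree
t or t or t: 1 tree
t and t or t: 2 trees
t or t: 1 tree

t and t or t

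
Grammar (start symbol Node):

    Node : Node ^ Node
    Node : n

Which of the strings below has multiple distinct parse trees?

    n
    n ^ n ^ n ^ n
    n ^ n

n: 1 tree
n ^ n ^ n ^ n: 5 trees
n ^ n: 1 tree

n ^ n ^ n ^ n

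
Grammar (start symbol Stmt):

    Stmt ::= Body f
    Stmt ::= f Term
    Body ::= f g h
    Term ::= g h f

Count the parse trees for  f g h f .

2

Parse trees for f g h f:
  [Stmt [Body f g h] f]
  [Stmt f [Term g h f]]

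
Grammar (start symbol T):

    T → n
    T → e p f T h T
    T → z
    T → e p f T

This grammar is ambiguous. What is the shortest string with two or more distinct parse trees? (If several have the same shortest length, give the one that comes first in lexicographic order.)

length 1: no string has ≥2 trees
length 4: no string has ≥2 trees
length 6: no string has ≥2 trees
length 7: no string has ≥2 trees
length 9: e p f e p f n h n has 2 parse trees

Two derivations of e p f e p f n h n:
  T ⇒ e p f T h T ⇒ e p f e p f T h T ⇒ e p f e p f n h T ⇒ e p f e p f n h n
  T ⇒ e p f T ⇒ e p f e p f T h T ⇒ e p f e p f n h T ⇒ e p f e p f n h n

e p f e p f n h n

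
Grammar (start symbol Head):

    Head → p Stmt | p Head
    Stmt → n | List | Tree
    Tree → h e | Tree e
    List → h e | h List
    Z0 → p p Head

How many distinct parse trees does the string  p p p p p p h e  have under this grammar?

Parse trees for p p p p p p h e:
  [Head p [Head p [Head p [Head p [Head p [Head p [Stmt [List h e]]]]]]]]
  [Head p [Head p [Head p [Head p [Head p [Head p [Stmt [Tree h e]]]]]]]]

2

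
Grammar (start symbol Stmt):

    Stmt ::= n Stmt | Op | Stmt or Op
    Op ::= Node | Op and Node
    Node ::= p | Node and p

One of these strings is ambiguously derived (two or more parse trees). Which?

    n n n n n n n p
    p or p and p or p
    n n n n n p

n n n n n n n p: 1 tree
p or p and p or p: 2 trees
n n n n n p: 1 tree

p or p and p or p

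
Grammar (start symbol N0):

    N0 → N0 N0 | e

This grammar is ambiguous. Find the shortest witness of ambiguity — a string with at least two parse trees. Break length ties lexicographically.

length 1: no string has ≥2 trees
length 2: no string has ≥2 trees
length 3: e e e has 2 parse trees

Two derivations of e e e:
  N0 ⇒ N0 N0 ⇒ N0 N0 N0 ⇒ e N0 N0 ⇒ e e N0 ⇒ e e e
  N0 ⇒ N0 N0 ⇒ e N0 ⇒ e N0 N0 ⇒ e e N0 ⇒ e e e

e e e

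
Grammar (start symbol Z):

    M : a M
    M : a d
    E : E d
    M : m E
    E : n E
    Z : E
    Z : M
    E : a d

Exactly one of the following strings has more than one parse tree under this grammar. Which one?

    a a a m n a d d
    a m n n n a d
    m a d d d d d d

a a a m n a d d: 2 trees
a m n n n a d: 1 tree
m a d d d d d d: 1 tree

a a a m n a d d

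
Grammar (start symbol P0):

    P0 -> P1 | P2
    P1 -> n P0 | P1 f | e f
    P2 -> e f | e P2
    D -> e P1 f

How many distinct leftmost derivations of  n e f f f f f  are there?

6

Parse trees for n e f f f f f:
  [P0 [P1 n [P0 [P1 [P1 [P1 [P1 [P1 e f] f] f] f] f]]]]
  [P0 [P1 [P1 n [P0 [P1 [P1 [P1 [P1 e f] f] f] f]]] f]]
  [P0 [P1 [P1 [P1 n [P0 [P1 [P1 [P1 e f] f] f]]] f] f]]
  [P0 [P1 [P1 [P1 [P1 n [P0 [P1 [P1 e f] f]]] f] f] f]]
  [P0 [P1 [P1 [P1 [P1 [P1 n [P0 [P1 e f]]] f] f] f] f]]
  [P0 [P1 [P1 [P1 [P1 [P1 n [P0 [P2 e f]]] f] f] f] f]]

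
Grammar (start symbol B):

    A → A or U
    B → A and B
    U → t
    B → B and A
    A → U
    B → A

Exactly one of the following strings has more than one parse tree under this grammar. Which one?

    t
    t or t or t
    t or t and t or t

t or t and t or t

t: 1 tree
t or t or t: 1 tree
t or t and t or t: 2 trees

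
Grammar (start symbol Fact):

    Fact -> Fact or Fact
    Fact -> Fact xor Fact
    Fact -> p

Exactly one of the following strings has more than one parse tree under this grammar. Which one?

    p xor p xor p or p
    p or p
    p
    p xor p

p xor p xor p or p: 5 trees
p or p: 1 tree
p: 1 tree
p xor p: 1 tree

p xor p xor p or p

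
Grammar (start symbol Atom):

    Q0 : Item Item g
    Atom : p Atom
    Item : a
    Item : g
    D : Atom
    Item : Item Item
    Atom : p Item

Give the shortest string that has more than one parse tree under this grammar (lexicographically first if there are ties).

length 2: no string has ≥2 trees
length 3: no string has ≥2 trees
length 4: p a a a has 2 parse trees

Two derivations of p a a a:
  Atom ⇒ p Item ⇒ p Item Item ⇒ p a Item ⇒ p a Item Item ⇒ p a a Item ⇒ p a a a
  Atom ⇒ p Item ⇒ p Item Item ⇒ p Item Item Item ⇒ p a Item Item ⇒ p a a Item ⇒ p a a a

p a a a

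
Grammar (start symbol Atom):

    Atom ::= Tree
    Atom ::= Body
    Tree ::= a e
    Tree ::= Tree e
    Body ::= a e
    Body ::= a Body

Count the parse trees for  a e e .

Parse trees for a e e:
  [Atom [Tree [Tree a e] e]]

1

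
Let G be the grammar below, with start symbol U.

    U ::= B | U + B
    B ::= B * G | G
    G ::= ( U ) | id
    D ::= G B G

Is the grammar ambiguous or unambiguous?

(D is unreachable from U, so its rules don't affect L(U).) This is a standard precedence ladder (U over B over G), with each level left-recursive on its own operator ('+' at U, '*' at B). That structure is LR(1), hence unambiguous.

Unambiguous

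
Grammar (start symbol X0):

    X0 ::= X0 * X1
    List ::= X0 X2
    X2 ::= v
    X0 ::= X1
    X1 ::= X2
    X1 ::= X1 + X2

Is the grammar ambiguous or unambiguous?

Unambiguous

(List is unreachable from X0, so its rules don't affect L(X0).) X0 → X0 * X1 | X1  ;  X1 → X1 + X2 | X2  — a left-associative chain with X2 at the bottom. Each string factors uniquely by precedence.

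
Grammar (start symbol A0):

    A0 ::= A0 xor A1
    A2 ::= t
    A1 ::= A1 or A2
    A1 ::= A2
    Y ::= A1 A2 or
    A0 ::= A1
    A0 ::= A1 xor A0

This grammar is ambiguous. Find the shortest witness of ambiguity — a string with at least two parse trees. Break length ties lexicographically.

length 1: no string has ≥2 trees
length 3: t xor t has 2 parse trees

Two derivations of t xor t:
  A0 ⇒ A0 xor A1 ⇒ A1 xor A1 ⇒ A2 xor A1 ⇒ t xor A1 ⇒ t xor A2 ⇒ t xor t
  A0 ⇒ A1 xor A0 ⇒ A2 xor A0 ⇒ t xor A0 ⇒ t xor A1 ⇒ t xor A2 ⇒ t xor t

t xor t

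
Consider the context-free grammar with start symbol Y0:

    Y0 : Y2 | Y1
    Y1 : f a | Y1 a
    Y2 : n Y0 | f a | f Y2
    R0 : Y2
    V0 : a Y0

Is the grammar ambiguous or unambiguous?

Witness: f a

Derivation 1: Y0 ⇒ Y2 ⇒ f a
Derivation 2: Y0 ⇒ Y1 ⇒ f a

Two distinct leftmost derivations for the same string.

Ambiguous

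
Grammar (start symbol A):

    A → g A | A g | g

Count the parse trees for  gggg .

Parse trees for gggg:
  [A g [A g [A g [A g]]]]
  [A g [A g [A [A g] g]]]
  [A g [A [A g [A g]] g]]
  [A g [A [A [A g] g] g]]
  [A [A g [A g [A g]]] g]
  [A [A g [A [A g] g]] g]
  [A [A [A g [A g]] g] g]
  [A [A [A [A g] g] g] g]

8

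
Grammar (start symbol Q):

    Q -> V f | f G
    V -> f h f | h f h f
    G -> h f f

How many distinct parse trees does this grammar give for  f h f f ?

Parse trees for f h f f:
  [Q [V f h f] f]
  [Q f [G h f f]]

2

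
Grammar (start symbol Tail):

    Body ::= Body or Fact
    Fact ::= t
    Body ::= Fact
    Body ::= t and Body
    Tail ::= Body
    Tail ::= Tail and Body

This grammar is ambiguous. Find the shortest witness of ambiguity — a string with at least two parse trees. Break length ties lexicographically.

length 1: no string has ≥2 trees
length 3: t and t has 2 parse trees

Two derivations of t and t:
  Tail ⇒ Body ⇒ t and Body ⇒ t and Fact ⇒ t and t
  Tail ⇒ Tail and Body ⇒ Body and Body ⇒ Fact and Body ⇒ t and Body ⇒ t and Fact ⇒ t and t

t and t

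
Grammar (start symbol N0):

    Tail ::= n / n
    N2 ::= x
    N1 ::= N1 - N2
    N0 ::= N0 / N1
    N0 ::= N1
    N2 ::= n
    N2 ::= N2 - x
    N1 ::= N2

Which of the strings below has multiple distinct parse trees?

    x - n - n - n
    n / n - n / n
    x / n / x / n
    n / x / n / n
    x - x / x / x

x - n - n - n: 1 tree
n / n - n / n: 1 tree
x / n / x / n: 1 tree
n / x / n / n: 1 tree
x - x / x / x: 2 trees

x - x / x / x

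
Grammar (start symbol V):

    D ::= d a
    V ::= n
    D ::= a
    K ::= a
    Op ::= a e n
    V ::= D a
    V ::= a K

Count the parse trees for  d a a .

1

Parse trees for d a a:
  [V [D d a] a]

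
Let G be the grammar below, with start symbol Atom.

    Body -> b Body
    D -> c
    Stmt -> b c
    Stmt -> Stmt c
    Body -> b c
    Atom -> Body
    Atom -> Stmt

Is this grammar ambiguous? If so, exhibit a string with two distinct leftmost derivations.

Witness: b c

Derivation 1: Atom ⇒ Body ⇒ b c
Derivation 2: Atom ⇒ Stmt ⇒ b c

Two distinct leftmost derivations for the same string.

Ambiguous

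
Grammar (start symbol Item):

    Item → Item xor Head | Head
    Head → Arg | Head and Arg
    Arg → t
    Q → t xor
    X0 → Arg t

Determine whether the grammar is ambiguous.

Unambiguous

(Q, X0 are unreachable from Item, so their rules don't affect L(Item).) Item → Item xor Head | Head  ;  Head → Head and Arg | Arg  — a left-associative chain with Arg at the bottom. Each string factors uniquely by precedence.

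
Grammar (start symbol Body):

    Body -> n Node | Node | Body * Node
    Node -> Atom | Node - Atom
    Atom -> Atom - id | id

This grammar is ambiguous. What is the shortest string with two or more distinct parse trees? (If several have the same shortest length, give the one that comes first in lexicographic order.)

length 1: no string has ≥2 trees
length 2: no string has ≥2 trees
length 3: id - id has 2 parse trees

Two derivations of id - id:
  Body ⇒ Node ⇒ Atom ⇒ Atom - id ⇒ id - id
  Body ⇒ Node ⇒ Node - Atom ⇒ Atom - Atom ⇒ id - Atom ⇒ id - id

id - id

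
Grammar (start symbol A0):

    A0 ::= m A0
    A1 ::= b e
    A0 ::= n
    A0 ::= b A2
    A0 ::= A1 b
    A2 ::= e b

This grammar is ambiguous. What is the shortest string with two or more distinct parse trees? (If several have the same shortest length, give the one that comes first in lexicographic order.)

b e b

length 1: no string has ≥2 trees
length 2: no string has ≥2 trees
length 3: b e b has 2 parse trees

Two derivations of b e b:
  A0 ⇒ b A2 ⇒ b e b
  A0 ⇒ A1 b ⇒ b e b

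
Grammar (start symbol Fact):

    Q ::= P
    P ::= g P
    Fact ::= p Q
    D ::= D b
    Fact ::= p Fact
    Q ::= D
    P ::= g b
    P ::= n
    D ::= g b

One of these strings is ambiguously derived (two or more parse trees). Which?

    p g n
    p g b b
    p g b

p g n: 1 tree
p g b b: 1 tree
p g b: 2 trees

p g b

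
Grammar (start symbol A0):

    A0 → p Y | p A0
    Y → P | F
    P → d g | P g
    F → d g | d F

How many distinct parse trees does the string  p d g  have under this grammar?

Parse trees for p d g:
  [A0 p [Y [P d g]]]
  [A0 p [Y [F d g]]]

2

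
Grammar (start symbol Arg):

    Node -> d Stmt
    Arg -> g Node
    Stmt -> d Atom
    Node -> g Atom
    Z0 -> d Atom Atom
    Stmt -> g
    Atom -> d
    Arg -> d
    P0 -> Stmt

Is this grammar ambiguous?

Unambiguous

(Z0, P0 are unreachable from Arg, so their rules don't affect L(Arg).) The reachable rules are right-linear with at most one rule per (nonterminal, next-terminal) pair. Each input token forces the next rule, so parsing is deterministic.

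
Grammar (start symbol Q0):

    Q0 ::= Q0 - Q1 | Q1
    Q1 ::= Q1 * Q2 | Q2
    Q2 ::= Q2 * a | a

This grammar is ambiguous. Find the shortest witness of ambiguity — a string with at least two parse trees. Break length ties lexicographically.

a * a

length 1: no string has ≥2 trees
length 3: a * a has 2 parse trees

Two derivations of a * a:
  Q0 ⇒ Q1 ⇒ Q1 * Q2 ⇒ Q2 * Q2 ⇒ a * Q2 ⇒ a * a
  Q0 ⇒ Q1 ⇒ Q2 ⇒ Q2 * a ⇒ a * a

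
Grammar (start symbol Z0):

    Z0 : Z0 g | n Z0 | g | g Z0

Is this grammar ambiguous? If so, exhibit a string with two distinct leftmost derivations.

Ambiguous

Witness: g g

Derivation 1: Z0 ⇒ Z0 g ⇒ g g
Derivation 2: Z0 ⇒ g Z0 ⇒ g g

Two distinct leftmost derivations for the same string.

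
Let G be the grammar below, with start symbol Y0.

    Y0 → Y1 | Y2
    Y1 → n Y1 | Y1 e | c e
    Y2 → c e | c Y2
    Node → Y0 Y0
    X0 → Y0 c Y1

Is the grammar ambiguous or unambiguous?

Witness: c e

Derivation 1: Y0 ⇒ Y1 ⇒ c e
Derivation 2: Y0 ⇒ Y2 ⇒ c e

Two distinct leftmost derivations for the same string.

Ambiguous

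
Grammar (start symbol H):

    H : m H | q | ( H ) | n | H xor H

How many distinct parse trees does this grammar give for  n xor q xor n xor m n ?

5

Parse trees for n xor q xor n xor m n:
  [H [H n] xor [H [H q] xor [H [H n] xor [H m [H n]]]]]
  [H [H n] xor [H [H [H q] xor [H n]] xor [H m [H n]]]]
  [H [H [H n] xor [H q]] xor [H [H n] xor [H m [H n]]]]
  [H [H [H n] xor [H [H q] xor [H n]]] xor [H m [H n]]]
  [H [H [H [H n] xor [H q]] xor [H n]] xor [H m [H n]]]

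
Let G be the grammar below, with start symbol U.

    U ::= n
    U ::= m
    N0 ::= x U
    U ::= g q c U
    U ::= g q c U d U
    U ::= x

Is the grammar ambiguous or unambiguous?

Witness: g q c g q c m d m

Derivation 1: U ⇒ g q c U ⇒ g q c g q c U d U ⇒ g q c g q c m d U ⇒ g q c g q c m d m
Derivation 2: U ⇒ g q c U d U ⇒ g q c g q c U d U ⇒ g q c g q c m d U ⇒ g q c g q c m d m

Two distinct leftmost derivations for the same string.

Ambiguous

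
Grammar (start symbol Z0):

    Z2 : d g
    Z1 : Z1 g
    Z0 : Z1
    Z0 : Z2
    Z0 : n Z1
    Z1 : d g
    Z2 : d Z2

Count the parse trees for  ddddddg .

1

Parse trees for ddddddg:
  [Z0 [Z2 d [Z2 d [Z2 d [Z2 d [Z2 d [Z2 d g]]]]]]]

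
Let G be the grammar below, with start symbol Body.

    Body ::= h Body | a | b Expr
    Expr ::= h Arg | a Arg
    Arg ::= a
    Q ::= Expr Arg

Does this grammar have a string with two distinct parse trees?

Unambiguous

(Q is unreachable from Body, so its rules don't affect L(Body).) The reachable rules are right-linear with at most one rule per (nonterminal, next-terminal) pair. Each input token forces the next rule, so parsing is deterministic.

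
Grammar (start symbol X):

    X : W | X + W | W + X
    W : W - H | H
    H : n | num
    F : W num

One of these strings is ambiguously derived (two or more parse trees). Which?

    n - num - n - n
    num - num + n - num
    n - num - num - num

n - num - n - n: 1 tree
num - num + n - num: 2 trees
n - num - num - num: 1 tree

num - num + n - num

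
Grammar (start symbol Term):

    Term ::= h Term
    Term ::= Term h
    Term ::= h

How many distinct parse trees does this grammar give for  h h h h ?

Parse trees for h h h h:
  [Term h [Term h [Term h [Term h]]]]
  [Term h [Term h [Term [Term h] h]]]
  [Term h [Term [Term h [Term h]] h]]
  [Term h [Term [Term [Term h] h] h]]
  [Term [Term h [Term h [Term h]]] h]
  [Term [Term h [Term [Term h] h]] h]
  [Term [Term [Term h [Term h]] h] h]
  [Term [Term [Term [Term h] h] h] h]

8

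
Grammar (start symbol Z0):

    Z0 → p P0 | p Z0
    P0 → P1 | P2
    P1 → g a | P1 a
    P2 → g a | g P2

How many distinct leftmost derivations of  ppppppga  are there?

2

Parse trees for ppppppga:
  [Z0 p [Z0 p [Z0 p [Z0 p [Z0 p [Z0 p [P0 [P1 g a]]]]]]]]
  [Z0 p [Z0 p [Z0 p [Z0 p [Z0 p [Z0 p [P0 [P2 g a]]]]]]]]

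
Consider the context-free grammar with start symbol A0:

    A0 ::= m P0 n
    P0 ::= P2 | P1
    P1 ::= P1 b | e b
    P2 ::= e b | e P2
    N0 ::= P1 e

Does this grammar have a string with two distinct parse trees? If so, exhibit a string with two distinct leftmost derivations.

Witness: m e b n

Derivation 1: A0 ⇒ m P0 n ⇒ m P2 n ⇒ m e b n
Derivation 2: A0 ⇒ m P0 n ⇒ m P1 n ⇒ m e b n

Two distinct leftmost derivations for the same string.

Ambiguous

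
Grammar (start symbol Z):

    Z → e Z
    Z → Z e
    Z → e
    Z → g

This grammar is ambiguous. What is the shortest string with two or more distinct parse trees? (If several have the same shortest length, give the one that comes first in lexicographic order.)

length 1: no string has ≥2 trees
length 2: e e has 2 parse trees

Two derivations of e e:
  Z ⇒ e Z ⇒ e e
  Z ⇒ Z e ⇒ e e

e e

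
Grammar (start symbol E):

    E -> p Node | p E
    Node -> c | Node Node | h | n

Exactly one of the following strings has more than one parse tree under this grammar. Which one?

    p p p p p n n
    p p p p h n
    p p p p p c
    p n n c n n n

p p p p p n n: 1 tree
p p p p h n: 1 tree
p p p p p c: 1 tree
p n n c n n n: 42 trees

p n n c n n n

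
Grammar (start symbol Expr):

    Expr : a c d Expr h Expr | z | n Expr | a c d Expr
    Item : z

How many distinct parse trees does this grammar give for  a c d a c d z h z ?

Parse trees for a c d a c d z h z:
  [Expr a c d [Expr a c d [Expr z]] h [Expr z]]
  [Expr a c d [Expr a c d [Expr z] h [Expr z]]]

2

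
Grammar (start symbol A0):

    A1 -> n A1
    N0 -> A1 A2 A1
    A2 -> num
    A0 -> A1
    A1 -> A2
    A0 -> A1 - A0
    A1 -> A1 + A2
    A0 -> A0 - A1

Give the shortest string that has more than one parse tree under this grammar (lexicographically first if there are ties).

num - num

length 1: no string has ≥2 trees
length 2: no string has ≥2 trees
length 3: num - num has 2 parse trees

Two derivations of num - num:
  A0 ⇒ A1 - A0 ⇒ A2 - A0 ⇒ num - A0 ⇒ num - A1 ⇒ num - A2 ⇒ num - num
  A0 ⇒ A0 - A1 ⇒ A1 - A1 ⇒ A2 - A1 ⇒ num - A1 ⇒ num - A2 ⇒ num - num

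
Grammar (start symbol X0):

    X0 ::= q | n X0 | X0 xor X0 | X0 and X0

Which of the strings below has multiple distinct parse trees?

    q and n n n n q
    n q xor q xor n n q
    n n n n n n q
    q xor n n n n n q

q and n n n n q: 1 tree
n q xor q xor n n q: 5 trees
n n n n n n q: 1 tree
q xor n n n n n q: 1 tree

n q xor q xor n n q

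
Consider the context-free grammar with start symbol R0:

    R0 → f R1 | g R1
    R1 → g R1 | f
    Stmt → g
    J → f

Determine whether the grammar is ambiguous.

Unambiguous

(Stmt, J are unreachable from R0, so their rules don't affect L(R0).) Each reachable nonterminal has at most one production per leading terminal, and all productions are right-linear; the derivation is determined token-by-token.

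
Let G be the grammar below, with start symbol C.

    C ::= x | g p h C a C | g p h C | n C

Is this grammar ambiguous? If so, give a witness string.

Ambiguous

Witness: g p h g p h x a x

Derivation 1: C ⇒ g p h C a C ⇒ g p h g p h C a C ⇒ g p h g p h x a C ⇒ g p h g p h x a x
Derivation 2: C ⇒ g p h C ⇒ g p h g p h C a C ⇒ g p h g p h x a C ⇒ g p h g p h x a x

Two distinct leftmost derivations for the same string.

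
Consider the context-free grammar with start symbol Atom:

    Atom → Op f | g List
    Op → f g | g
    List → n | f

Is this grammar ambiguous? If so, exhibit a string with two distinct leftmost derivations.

Ambiguous

Witness: g f

Derivation 1: Atom ⇒ Op f ⇒ g f
Derivation 2: Atom ⇒ g List ⇒ g f

Two distinct leftmost derivations for the same string.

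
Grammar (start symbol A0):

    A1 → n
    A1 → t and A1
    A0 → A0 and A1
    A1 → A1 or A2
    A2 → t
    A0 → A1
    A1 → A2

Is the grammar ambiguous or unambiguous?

Witness: t and n

Derivation 1: A0 ⇒ A0 and A1 ⇒ A1 and A1 ⇒ A2 and A1 ⇒ t and A1 ⇒ t and n
Derivation 2: A0 ⇒ A1 ⇒ t and A1 ⇒ t and n

Two distinct leftmost derivations for the same string.

Ambiguous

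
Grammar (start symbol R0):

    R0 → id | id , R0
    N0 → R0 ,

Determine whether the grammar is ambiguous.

Unambiguous

Only R0 is reachable from R0; ignoring the rest: Right-recursive list with a separator: after each atom, whether the separator follows determines the rule. One parse per string.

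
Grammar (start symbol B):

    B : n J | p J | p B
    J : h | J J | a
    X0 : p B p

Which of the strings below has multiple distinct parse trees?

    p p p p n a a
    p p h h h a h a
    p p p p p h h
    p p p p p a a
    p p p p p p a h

p p p p n a a: 1 tree
p p h h h a h a: 42 trees
p p p p p h h: 1 tree
p p p p p a a: 1 tree
p p p p p p a h: 1 tree

p p h h h a h a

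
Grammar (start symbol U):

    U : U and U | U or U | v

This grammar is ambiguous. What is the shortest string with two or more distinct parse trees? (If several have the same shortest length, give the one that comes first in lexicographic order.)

v and v and v

length 1: no string has ≥2 trees
length 3: no string has ≥2 trees
length 5: v and v and v has 2 parse trees

Two derivations of v and v and v:
  U ⇒ U and U ⇒ U and U and U ⇒ v and U and U ⇒ v and v and U ⇒ v and v and v
  U ⇒ U and U ⇒ v and U ⇒ v and U and U ⇒ v and v and U ⇒ v and v and v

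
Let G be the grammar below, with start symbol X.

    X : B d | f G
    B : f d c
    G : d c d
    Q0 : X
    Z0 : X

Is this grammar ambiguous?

Witness: f d c d

Derivation 1: X ⇒ B d ⇒ f d c d
Derivation 2: X ⇒ f G ⇒ f d c d

Two distinct leftmost derivations for the same string.

Ambiguous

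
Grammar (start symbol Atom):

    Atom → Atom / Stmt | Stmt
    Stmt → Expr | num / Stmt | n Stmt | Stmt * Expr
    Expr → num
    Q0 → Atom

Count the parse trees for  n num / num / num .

4

Parse trees for n num / num / num:
  [Atom [Atom [Stmt n [Stmt [Expr num]]]] / [Stmt num / [Stmt [Expr num]]]]
  [Atom [Atom [Atom [Stmt n [Stmt [Expr num]]]] / [Stmt [Expr num]]] / [Stmt [Expr num]]]
  [Atom [Atom [Stmt n [Stmt num / [Stmt [Expr num]]]]] / [Stmt [Expr num]]]
  [Atom [Stmt n [Stmt num / [Stmt num / [Stmt [Expr num]]]]]]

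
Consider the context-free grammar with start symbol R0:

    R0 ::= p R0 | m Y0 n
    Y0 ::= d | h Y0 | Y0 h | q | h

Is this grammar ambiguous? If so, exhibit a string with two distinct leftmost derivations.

Witness: m h h n

Derivation 1: R0 ⇒ m Y0 n ⇒ m h Y0 n ⇒ m h h n
Derivation 2: R0 ⇒ m Y0 n ⇒ m Y0 h n ⇒ m h h n

Two distinct leftmost derivations for the same string.

Ambiguous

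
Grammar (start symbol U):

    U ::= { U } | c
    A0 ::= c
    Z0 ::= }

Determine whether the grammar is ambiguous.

Unambiguous

Only U is reachable from U; ignoring the rest: L(U) is { openⁿ atom closeⁿ : n ≥ 0 }. The bracket depth fixes n, and the derivation is forced at every step.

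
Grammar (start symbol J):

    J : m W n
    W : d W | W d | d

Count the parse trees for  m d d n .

Parse trees for m d d n:
  [J m [W d [W d]] n]
  [J m [W [W d] d] n]

2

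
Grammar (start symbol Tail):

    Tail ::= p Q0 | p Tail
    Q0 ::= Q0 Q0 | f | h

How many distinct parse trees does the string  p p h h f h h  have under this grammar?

Parse trees for p p h h f h h (showing first 6 of 14):
  [Tail p [Tail p [Q0 [Q0 h] [Q0 [Q0 h] [Q0 [Q0 f] [Q0 [Q0 h] [Q0 h]]]]]]]
  [Tail p [Tail p [Q0 [Q0 h] [Q0 [Q0 h] [Q0 [Q0 [Q0 f] [Q0 h]] [Q0 h]]]]]]
  [Tail p [Tail p [Q0 [Q0 h] [Q0 [Q0 [Q0 h] [Q0 f]] [Q0 [Q0 h] [Q0 h]]]]]]
  [Tail p [Tail p [Q0 [Q0 h] [Q0 [Q0 [Q0 h] [Q0 [Q0 f] [Q0 h]]] [Q0 h]]]]]
  [Tail p [Tail p [Q0 [Q0 h] [Q0 [Q0 [Q0 [Q0 h] [Q0 f]] [Q0 h]] [Q0 h]]]]]
  [Tail p [Tail p [Q0 [Q0 [Q0 h] [Q0 h]] [Q0 [Q0 f] [Q0 [Q0 h] [Q0 h]]]]]]

14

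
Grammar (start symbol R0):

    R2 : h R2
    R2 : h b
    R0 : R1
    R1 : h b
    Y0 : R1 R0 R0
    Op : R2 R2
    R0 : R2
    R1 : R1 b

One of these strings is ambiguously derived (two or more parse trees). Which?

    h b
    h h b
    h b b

h b

h b: 2 trees
h h b: 1 tree
h b b: 1 tree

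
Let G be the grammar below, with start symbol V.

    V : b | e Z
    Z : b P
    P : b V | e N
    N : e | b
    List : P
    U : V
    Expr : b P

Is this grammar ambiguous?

(List, U, Expr are unreachable from V, so their rules don't affect L(V).) The reachable rules are right-linear with at most one rule per (nonterminal, next-terminal) pair. Each input token forces the next rule, so parsing is deterministic.

Unambiguous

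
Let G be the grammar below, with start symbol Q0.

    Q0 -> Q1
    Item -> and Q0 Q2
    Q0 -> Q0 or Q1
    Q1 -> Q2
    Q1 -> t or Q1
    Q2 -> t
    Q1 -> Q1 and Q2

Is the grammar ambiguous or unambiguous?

Ambiguous

Witness: t or t

Derivation 1: Q0 ⇒ Q1 ⇒ t or Q1 ⇒ t or Q2 ⇒ t or t
Derivation 2: Q0 ⇒ Q0 or Q1 ⇒ Q1 or Q1 ⇒ Q2 or Q1 ⇒ t or Q1 ⇒ t or Q2 ⇒ t or t

Two distinct leftmost derivations for the same string.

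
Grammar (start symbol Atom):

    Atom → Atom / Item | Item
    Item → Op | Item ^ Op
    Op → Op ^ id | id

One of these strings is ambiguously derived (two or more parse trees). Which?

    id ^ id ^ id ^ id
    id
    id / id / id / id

id ^ id ^ id ^ id: 8 trees
id: 1 tree
id / id / id / id: 1 tree

id ^ id ^ id ^ id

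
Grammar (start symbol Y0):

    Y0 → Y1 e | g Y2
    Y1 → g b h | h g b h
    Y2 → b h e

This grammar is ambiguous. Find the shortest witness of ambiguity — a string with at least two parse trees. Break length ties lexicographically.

g b h e

length 4: g b h e has 2 parse trees

Two derivations of g b h e:
  Y0 ⇒ Y1 e ⇒ g b h e
  Y0 ⇒ g Y2 ⇒ g b h e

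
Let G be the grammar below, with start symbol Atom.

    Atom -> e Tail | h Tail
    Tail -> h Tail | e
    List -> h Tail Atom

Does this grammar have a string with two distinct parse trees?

Unambiguous

(List is unreachable from Atom, so its rules don't affect L(Atom).) Restricted to the reachable nonterminals, every rule has the form A → t or A → t B, and no two rules for the same A share a first terminal. The grammar encodes a DFA — one run per string.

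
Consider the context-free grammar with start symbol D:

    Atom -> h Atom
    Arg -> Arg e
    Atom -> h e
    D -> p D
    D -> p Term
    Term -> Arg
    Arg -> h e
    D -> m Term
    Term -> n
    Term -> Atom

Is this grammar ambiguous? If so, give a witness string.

Ambiguous

Witness: m h e

Derivation 1: D ⇒ m Term ⇒ m Arg ⇒ m h e
Derivation 2: D ⇒ m Term ⇒ m Atom ⇒ m h e

Two distinct leftmost derivations for the same string.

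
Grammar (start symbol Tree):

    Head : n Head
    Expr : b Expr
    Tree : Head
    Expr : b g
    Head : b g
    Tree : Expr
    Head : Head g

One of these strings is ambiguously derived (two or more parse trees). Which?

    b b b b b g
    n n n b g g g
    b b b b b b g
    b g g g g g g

b b b b b g: 1 tree
n n n b g g g: 10 trees
b b b b b b g: 1 tree
b g g g g g g: 1 tree

n n n b g g g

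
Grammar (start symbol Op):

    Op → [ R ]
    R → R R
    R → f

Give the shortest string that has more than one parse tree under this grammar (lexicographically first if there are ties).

length 3: no string has ≥2 trees
length 4: no string has ≥2 trees
length 5: [ f f f ] has 2 parse trees

Two derivations of [ f f f ]:
  Op ⇒ [ R ] ⇒ [ R R ] ⇒ [ R R R ] ⇒ [ f R R ] ⇒ [ f f R ] ⇒ [ f f f ]
  Op ⇒ [ R ] ⇒ [ R R ] ⇒ [ f R ] ⇒ [ f R R ] ⇒ [ f f R ] ⇒ [ f f f ]

[ f f f ]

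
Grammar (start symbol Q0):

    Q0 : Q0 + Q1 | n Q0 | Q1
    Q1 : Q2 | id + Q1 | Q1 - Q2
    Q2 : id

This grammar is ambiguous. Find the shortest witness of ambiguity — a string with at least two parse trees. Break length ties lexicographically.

id + id

length 1: no string has ≥2 trees
length 2: no string has ≥2 trees
length 3: id + id has 2 parse trees

Two derivations of id + id:
  Q0 ⇒ Q0 + Q1 ⇒ Q1 + Q1 ⇒ Q2 + Q1 ⇒ id + Q1 ⇒ id + Q2 ⇒ id + id
  Q0 ⇒ Q1 ⇒ id + Q1 ⇒ id + Q2 ⇒ id + id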